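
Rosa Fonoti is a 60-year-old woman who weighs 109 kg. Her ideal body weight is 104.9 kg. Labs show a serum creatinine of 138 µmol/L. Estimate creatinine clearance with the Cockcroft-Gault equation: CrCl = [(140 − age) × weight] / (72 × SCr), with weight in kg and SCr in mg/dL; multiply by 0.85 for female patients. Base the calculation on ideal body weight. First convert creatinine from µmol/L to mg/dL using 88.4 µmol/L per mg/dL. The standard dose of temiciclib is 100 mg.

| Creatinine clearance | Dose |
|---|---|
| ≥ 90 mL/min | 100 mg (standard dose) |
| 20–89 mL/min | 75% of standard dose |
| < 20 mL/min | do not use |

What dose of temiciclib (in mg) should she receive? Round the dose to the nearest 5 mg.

SCr = 138 / 88.4 = 1.561 mg/dL
CrCl = (140 − 60) × 104.9 / (72 × 1.561) × 0.85 = 8392.0 / 112.39 × 0.85 ≈ 63.5 mL/min
CrCl ≈ 63 mL/min → bracket 20–89 mL/min.
75% of 100 mg = 75 mg

75 mg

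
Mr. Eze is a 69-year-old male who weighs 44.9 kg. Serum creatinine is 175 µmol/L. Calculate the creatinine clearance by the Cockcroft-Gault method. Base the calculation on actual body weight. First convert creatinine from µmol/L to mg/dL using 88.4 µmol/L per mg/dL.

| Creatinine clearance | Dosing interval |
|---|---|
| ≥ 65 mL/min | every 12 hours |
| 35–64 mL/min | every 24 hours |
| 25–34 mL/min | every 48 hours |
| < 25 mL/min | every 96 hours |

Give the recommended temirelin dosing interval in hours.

SCr = 175 / 88.4 = 1.98 mg/dL
CrCl = (140 − 69) × 44.9 / (72 × 1.98) = 3187.9 / 142.56 ≈ 22.4 mL/min
CrCl ≈ 22 mL/min → bracket < 25 mL/min → every 96 hours.

every 96 hours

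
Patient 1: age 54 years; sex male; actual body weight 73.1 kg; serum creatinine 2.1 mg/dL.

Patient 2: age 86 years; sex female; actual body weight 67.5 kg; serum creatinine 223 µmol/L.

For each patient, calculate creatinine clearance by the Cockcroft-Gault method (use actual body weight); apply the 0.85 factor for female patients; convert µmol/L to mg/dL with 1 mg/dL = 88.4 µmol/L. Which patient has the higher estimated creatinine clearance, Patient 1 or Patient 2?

Patient 1: CrCl = (140 − 54) × 73.1 / (72 × 2.1) = 6286.6 / 151.20 ≈ 41.6 mL/min
Patient 2: SCr = 223 / 88.4 = 2.523 mg/dL
Patient 2: CrCl = (140 − 86) × 67.5 / (72 × 2.523) × 0.85 = 3645.0 / 181.66 × 0.85 ≈ 17.1 mL/min
41.6 vs 17.1 mL/min → Patient 1 is higher.

Patient 1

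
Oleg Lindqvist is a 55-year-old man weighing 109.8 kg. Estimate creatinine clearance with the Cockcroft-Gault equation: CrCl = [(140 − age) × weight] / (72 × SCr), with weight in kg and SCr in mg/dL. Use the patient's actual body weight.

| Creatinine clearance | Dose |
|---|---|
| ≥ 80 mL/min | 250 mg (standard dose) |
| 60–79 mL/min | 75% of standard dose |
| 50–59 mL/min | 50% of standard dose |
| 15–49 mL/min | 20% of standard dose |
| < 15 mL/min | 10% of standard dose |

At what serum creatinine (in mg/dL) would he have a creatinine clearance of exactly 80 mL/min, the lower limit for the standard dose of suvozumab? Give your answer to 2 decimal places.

Standard dose requires CrCl ≥ 80 mL/min.
Set (140 − 55) × 109.8 / (72 × SCr) = 80
SCr = (140 − 55) × 109.8 / (72 × 80) = 1.620 mg/dL

1.62 mg/dL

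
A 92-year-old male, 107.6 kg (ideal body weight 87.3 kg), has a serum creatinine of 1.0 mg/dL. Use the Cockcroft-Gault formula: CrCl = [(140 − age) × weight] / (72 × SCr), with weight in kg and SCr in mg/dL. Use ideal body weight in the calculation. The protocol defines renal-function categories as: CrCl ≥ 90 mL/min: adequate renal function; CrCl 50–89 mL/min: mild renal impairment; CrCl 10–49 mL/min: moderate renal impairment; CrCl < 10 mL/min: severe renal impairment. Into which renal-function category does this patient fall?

CrCl = (140 − 92) × 87.3 / (72 × 1) = 4190.4 / 72.00 ≈ 58.2 mL/min
58 mL/min falls in the 'mild renal impairment' range.

mild renal impairment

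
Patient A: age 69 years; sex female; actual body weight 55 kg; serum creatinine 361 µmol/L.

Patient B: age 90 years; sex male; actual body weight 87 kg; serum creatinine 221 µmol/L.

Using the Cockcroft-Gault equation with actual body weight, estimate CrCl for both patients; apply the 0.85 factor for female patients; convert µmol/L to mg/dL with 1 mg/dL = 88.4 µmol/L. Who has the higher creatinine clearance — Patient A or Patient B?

Patient A: SCr = 361 / 88.4 = 4.084 mg/dL
Patient A: CrCl = (140 − 69) × 55 / (72 × 4.084) × 0.85 = 3905.0 / 294.05 × 0.85 ≈ 11.3 mL/min
Patient B: SCr = 221 / 88.4 = 2.5 mg/dL
Patient B: CrCl = (140 − 90) × 87 / (72 × 2.5) = 4350.0 / 180.00 ≈ 24.2 mL/min
11.3 vs 24.2 mL/min → Patient B is higher.

Patient B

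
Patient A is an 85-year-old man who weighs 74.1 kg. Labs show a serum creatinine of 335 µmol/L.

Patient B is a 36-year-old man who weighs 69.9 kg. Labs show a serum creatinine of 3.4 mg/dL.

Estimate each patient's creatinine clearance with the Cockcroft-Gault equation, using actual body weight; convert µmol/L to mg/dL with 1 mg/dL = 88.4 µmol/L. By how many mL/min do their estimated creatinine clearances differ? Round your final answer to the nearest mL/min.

Patient A: SCr = 335 / 88.4 = 3.79 mg/dL
Patient A: CrCl = (140 − 85) × 74.1 / (72 × 3.79) = 4075.5 / 272.88 ≈ 14.9 mL/min
Patient B: CrCl = (140 − 36) × 69.9 / (72 × 3.4) = 7269.6 / 244.80 ≈ 29.7 mL/min
|14.9 − 29.7| = 14.8 mL/min

15 mL/min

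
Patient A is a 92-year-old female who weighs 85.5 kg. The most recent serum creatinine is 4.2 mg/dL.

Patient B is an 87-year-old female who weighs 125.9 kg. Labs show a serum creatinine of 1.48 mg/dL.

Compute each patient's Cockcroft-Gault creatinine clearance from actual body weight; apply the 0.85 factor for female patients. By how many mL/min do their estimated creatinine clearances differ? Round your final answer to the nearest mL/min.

42 mL/min

Patient A: CrCl = (140 − 92) × 85.5 / (72 × 4.2) × 0.85 = 4104.0 / 302.40 × 0.85 ≈ 11.5 mL/min
Patient B: CrCl = (140 − 87) × 125.9 / (72 × 1.48) × 0.85 = 6672.7 / 106.56 × 0.85 ≈ 53.2 mL/min
|11.5 − 53.2| = 41.7 mL/min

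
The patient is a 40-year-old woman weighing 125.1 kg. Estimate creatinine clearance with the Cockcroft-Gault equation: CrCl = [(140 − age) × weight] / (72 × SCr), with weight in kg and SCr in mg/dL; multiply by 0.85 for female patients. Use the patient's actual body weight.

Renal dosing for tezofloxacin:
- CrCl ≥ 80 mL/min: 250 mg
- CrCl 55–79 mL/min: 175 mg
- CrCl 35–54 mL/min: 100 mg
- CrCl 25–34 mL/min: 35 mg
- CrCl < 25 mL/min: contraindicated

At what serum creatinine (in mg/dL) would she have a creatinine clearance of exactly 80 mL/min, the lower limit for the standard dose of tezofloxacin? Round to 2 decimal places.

1.85 mg/dL

Standard dose requires CrCl ≥ 80 mL/min.
Set (140 − 40) × 125.1 × 0.85 / (72 × SCr) = 80
SCr = (140 − 40) × 125.1 × 0.85 / (72 × 80) = 1.846 mg/dL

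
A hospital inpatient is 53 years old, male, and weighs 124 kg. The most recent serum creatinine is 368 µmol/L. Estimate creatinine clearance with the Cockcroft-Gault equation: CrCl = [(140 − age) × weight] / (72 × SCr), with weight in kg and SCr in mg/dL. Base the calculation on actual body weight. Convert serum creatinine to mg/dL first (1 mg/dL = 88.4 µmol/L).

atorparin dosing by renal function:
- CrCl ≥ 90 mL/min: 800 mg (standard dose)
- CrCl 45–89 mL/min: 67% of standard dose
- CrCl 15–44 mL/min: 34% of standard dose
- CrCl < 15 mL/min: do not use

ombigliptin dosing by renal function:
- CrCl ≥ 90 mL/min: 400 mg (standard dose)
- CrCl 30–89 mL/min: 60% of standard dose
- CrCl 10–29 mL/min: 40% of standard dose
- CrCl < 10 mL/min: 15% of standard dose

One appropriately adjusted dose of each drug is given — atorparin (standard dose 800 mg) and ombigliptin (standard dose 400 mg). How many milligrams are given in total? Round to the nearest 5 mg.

510 mg

SCr = 368 / 88.4 = 4.163 mg/dL
CrCl = (140 − 53) × 124 / (72 × 4.163) = 10788.0 / 299.74 ≈ 36.0 mL/min
CrCl ≈ 36 mL/min.
atorparin: 15–44 mL/min → 34% of 800 mg = 272 mg.
ombigliptin: 30–89 mL/min → 60% of 400 mg = 240 mg.
Total = 272 + 240 = 512 mg.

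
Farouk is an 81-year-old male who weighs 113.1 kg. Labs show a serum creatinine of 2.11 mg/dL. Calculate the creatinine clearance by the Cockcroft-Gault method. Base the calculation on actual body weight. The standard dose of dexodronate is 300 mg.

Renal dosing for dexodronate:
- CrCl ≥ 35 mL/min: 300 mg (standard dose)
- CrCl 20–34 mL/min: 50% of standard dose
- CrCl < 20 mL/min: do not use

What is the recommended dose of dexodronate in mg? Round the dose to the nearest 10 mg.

CrCl = (140 − 81) × 113.1 / (72 × 2.11) = 6672.9 / 151.92 ≈ 43.9 mL/min
CrCl ≈ 44 mL/min → bracket ≥ 35 mL/min.
100% of 300 mg = 300 mg

300 mg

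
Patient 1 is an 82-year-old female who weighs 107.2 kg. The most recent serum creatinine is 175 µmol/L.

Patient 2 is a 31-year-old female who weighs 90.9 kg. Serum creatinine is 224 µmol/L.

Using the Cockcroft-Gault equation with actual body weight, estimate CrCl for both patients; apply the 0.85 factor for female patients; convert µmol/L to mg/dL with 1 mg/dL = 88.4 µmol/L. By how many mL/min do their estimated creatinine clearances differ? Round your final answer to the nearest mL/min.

Patient 1: SCr = 175 / 88.4 = 1.98 mg/dL
Patient 1: CrCl = (140 − 82) × 107.2 / (72 × 1.98) × 0.85 = 6217.6 / 142.56 × 0.85 ≈ 37.1 mL/min
Patient 2: SCr = 224 / 88.4 = 2.534 mg/dL
Patient 2: CrCl = (140 − 31) × 90.9 / (72 × 2.534) × 0.85 = 9908.1 / 182.45 × 0.85 ≈ 46.2 mL/min
|37.1 − 46.2| = 9.1 mL/min

9 mL/min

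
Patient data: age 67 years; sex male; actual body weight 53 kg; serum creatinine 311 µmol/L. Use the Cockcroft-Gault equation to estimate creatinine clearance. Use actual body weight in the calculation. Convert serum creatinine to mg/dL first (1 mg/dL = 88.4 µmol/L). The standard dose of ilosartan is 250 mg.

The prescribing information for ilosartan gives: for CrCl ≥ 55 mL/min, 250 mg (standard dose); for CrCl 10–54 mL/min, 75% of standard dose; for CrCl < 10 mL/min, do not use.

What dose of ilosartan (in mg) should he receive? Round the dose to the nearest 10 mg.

190 mg

SCr = 311 / 88.4 = 3.518 mg/dL
CrCl = (140 − 67) × 53 / (72 × 3.518) = 3869.0 / 253.30 ≈ 15.3 mL/min
CrCl ≈ 15 mL/min → bracket 10–54 mL/min.
75% of 250 mg = 187.5 mg → 190 mg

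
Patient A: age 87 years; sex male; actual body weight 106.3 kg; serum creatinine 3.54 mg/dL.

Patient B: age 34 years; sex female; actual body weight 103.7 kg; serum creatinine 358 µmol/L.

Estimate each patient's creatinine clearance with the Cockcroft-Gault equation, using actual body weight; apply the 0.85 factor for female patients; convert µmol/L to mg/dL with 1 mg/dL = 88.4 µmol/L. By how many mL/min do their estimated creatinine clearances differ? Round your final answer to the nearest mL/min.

10 mL/min

Patient A: CrCl = (140 − 87) × 106.3 / (72 × 3.54) = 5633.9 / 254.88 ≈ 22.1 mL/min
Patient B: SCr = 358 / 88.4 = 4.05 mg/dL
Patient B: CrCl = (140 − 34) × 103.7 / (72 × 4.05) × 0.85 = 10992.2 / 291.60 × 0.85 ≈ 32.0 mL/min
|22.1 − 32.0| = 9.9 mL/min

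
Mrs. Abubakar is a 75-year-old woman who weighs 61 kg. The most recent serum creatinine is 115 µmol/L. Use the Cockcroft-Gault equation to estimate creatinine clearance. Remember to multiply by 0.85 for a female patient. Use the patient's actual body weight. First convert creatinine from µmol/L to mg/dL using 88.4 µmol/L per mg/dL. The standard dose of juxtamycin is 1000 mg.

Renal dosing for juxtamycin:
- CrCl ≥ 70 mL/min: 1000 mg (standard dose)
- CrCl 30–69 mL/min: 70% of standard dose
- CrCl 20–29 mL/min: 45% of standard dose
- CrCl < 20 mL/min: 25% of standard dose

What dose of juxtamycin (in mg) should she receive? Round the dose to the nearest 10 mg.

SCr = 115 / 88.4 = 1.301 mg/dL
CrCl = (140 − 75) × 61 / (72 × 1.301) × 0.85 = 3965.0 / 93.67 × 0.85 ≈ 36.0 mL/min
CrCl ≈ 36 mL/min → bracket 30–69 mL/min.
70% of 1000 mg = 700 mg

700 mg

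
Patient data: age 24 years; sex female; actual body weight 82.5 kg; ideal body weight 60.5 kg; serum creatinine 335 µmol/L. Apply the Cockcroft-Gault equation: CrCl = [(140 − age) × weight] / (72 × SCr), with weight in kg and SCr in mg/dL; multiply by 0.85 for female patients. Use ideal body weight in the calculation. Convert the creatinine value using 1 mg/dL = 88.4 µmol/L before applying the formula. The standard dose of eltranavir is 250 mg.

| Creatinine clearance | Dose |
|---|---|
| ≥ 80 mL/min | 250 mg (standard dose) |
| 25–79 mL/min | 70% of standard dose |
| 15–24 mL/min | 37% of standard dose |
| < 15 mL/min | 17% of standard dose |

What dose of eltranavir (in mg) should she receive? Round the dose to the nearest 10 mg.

SCr = 335 / 88.4 = 3.79 mg/dL
CrCl = (140 − 24) × 60.5 / (72 × 3.79) × 0.85 = 7018.0 / 272.88 × 0.85 ≈ 21.9 mL/min
CrCl ≈ 22 mL/min → bracket 15–24 mL/min.
37% of 250 mg = 92.5 mg → 90 mg

90 mg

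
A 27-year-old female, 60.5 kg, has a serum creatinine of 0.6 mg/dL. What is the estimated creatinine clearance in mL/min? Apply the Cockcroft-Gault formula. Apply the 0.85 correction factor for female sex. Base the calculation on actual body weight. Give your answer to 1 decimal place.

CrCl = (140 − 27) × 60.5 / (72 × 0.6) × 0.85 = 6836.5 / 43.20 × 0.85 ≈ 134.5 mL/min

134.5 mL/min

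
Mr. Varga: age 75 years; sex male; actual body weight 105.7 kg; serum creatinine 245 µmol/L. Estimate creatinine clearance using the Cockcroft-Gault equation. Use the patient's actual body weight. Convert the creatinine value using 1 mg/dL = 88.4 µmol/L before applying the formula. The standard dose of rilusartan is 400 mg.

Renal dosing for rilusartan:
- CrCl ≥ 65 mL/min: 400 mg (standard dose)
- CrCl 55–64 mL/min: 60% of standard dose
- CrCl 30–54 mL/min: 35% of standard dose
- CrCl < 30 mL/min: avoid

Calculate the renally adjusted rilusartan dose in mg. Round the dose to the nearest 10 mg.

SCr = 245 / 88.4 = 2.771 mg/dL
CrCl = (140 − 75) × 105.7 / (72 × 2.771) = 6870.5 / 199.51 ≈ 34.4 mL/min
CrCl ≈ 34 mL/min → bracket 30–54 mL/min.
35% of 400 mg = 140 mg

140 mg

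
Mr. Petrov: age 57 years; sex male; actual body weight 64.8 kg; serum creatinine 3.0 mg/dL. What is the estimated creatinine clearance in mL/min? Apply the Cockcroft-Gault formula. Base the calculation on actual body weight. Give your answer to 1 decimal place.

24.9 mL/min

CrCl = (140 − 57) × 64.8 / (72 × 3) = 5378.4 / 216.00 ≈ 24.9 mL/min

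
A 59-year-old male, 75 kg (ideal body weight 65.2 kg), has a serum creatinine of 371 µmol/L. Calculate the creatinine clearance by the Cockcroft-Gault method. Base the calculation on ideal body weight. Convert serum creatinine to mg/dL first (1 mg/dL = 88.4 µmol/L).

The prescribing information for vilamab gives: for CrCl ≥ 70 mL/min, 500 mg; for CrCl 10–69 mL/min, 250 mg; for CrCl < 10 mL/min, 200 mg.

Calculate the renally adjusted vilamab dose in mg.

250 mg

SCr = 371 / 88.4 = 4.197 mg/dL
CrCl = (140 − 59) × 65.2 / (72 × 4.197) = 5281.2 / 302.18 ≈ 17.5 mL/min
CrCl ≈ 17 mL/min → bracket 10–69 mL/min.
Dose for this bracket: 250 mg.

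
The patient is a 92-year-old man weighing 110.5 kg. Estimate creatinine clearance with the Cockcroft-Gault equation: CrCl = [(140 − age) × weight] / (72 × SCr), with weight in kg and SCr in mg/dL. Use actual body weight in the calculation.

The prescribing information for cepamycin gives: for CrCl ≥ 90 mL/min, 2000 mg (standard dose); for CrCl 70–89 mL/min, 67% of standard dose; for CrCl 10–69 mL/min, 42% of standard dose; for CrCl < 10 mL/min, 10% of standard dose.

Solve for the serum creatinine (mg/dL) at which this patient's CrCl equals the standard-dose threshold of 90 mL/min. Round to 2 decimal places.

Standard dose requires CrCl ≥ 90 mL/min.
Set (140 − 92) × 110.5 / (72 × SCr) = 90
SCr = (140 − 92) × 110.5 / (72 × 90) = 0.819 mg/dL

0.82 mg/dL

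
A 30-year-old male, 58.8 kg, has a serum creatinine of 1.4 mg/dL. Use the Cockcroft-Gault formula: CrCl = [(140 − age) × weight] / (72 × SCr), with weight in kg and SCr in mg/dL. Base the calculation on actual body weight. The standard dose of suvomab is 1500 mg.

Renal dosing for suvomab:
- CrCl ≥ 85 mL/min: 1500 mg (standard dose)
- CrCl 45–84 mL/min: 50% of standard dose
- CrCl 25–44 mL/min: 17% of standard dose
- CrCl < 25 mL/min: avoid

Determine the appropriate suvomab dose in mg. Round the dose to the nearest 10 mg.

750 mg

CrCl = (140 − 30) × 58.8 / (72 × 1.4) = 6468.0 / 100.80 ≈ 64.2 mL/min
CrCl ≈ 64 mL/min → bracket 45–84 mL/min.
50% of 1500 mg = 750 mg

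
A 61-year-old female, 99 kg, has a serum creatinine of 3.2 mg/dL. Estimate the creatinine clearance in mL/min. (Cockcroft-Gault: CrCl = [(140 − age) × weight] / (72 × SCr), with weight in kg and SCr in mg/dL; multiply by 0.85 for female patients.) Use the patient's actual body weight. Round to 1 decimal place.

CrCl = (140 − 61) × 99 / (72 × 3.2) × 0.85 = 7821.0 / 230.40 × 0.85 ≈ 28.9 mL/min

28.9 mL/min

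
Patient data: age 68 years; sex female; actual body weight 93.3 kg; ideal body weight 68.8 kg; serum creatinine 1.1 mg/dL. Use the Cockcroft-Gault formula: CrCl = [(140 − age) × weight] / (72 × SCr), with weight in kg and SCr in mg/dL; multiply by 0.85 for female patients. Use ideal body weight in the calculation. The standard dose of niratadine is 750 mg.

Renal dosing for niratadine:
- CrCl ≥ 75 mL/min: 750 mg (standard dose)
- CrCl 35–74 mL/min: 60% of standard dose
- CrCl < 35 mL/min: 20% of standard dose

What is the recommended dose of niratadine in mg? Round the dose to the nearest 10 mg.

CrCl = (140 − 68) × 68.8 / (72 × 1.1) × 0.85 = 4953.6 / 79.20 × 0.85 ≈ 53.2 mL/min
CrCl ≈ 53 mL/min → bracket 35–74 mL/min.
60% of 750 mg = 450 mg

450 mg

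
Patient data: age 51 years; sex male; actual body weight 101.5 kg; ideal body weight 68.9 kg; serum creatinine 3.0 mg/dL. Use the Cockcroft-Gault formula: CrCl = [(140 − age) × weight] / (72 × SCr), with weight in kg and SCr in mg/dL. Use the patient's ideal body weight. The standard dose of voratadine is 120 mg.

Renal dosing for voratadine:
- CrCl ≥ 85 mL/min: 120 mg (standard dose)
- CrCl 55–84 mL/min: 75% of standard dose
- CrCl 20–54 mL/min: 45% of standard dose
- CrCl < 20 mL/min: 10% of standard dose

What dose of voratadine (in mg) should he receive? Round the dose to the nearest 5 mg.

CrCl = (140 − 51) × 68.9 / (72 × 3) = 6132.1 / 216.00 ≈ 28.4 mL/min
CrCl ≈ 28 mL/min → bracket 20–54 mL/min.
45% of 120 mg = 54 mg → 55 mg

55 mg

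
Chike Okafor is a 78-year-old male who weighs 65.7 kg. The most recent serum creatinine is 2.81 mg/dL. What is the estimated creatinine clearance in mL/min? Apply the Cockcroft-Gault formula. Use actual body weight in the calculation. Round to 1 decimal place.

CrCl = (140 − 78) × 65.7 / (72 × 2.81) = 4073.4 / 202.32 ≈ 20.1 mL/min

20.1 mL/min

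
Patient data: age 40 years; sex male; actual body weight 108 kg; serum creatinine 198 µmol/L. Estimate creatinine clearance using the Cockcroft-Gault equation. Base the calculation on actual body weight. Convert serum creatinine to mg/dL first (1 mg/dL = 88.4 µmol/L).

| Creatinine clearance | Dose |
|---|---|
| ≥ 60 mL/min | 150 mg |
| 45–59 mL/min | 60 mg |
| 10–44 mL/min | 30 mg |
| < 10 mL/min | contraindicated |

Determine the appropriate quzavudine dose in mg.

SCr = 198 / 88.4 = 2.24 mg/dL
CrCl = (140 − 40) × 108 / (72 × 2.24) = 10800.0 / 161.28 ≈ 67.0 mL/min
CrCl ≈ 67 mL/min → bracket ≥ 60 mL/min.
Dose for this bracket: 150 mg.

150 mg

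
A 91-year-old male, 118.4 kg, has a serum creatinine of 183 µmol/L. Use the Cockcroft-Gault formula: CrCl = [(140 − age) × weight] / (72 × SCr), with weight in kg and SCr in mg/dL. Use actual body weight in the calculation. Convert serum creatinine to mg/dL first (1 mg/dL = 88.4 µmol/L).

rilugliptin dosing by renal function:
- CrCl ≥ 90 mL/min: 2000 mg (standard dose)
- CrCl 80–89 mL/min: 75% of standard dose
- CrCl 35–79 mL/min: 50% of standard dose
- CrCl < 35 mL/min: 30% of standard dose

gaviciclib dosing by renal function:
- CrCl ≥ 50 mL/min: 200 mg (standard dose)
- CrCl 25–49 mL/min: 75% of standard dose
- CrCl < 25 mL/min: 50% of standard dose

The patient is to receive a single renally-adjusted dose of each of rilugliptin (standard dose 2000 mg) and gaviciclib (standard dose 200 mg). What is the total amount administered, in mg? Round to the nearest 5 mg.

1150 mg

SCr = 183 / 88.4 = 2.07 mg/dL
CrCl = (140 − 91) × 118.4 / (72 × 2.07) = 5801.6 / 149.04 ≈ 38.9 mL/min
CrCl ≈ 39 mL/min.
rilugliptin: 35–79 mL/min → 50% of 2000 mg = 1000 mg.
gaviciclib: 25–49 mL/min → 75% of 200 mg = 150 mg.
Total = 1000 + 150 = 1150 mg.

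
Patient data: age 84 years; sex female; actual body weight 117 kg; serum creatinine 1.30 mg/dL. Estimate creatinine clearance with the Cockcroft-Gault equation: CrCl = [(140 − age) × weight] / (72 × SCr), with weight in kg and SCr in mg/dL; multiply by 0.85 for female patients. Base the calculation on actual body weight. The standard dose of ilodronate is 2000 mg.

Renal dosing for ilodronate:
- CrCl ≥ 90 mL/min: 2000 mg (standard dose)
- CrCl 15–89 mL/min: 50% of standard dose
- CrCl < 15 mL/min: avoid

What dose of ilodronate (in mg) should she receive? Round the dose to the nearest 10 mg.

CrCl = (140 − 84) × 117 / (72 × 1.3) × 0.85 = 6552.0 / 93.60 × 0.85 ≈ 59.5 mL/min
CrCl ≈ 60 mL/min → bracket 15–89 mL/min.
50% of 2000 mg = 1000 mg

1000 mg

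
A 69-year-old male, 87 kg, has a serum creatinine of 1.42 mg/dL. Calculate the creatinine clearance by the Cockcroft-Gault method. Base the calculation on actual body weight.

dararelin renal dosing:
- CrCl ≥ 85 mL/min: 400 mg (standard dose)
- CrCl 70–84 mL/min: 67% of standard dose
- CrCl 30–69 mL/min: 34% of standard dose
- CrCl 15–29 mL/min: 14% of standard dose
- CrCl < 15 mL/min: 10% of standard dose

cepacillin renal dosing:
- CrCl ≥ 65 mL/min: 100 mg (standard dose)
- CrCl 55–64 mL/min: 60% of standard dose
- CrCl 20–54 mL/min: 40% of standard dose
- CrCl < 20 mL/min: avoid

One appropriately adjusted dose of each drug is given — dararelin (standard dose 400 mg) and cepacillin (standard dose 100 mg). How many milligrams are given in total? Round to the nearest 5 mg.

CrCl = (140 − 69) × 87 / (72 × 1.42) = 6177.0 / 102.24 ≈ 60.4 mL/min
CrCl ≈ 60 mL/min.
dararelin: 30–69 mL/min → 34% of 400 mg = 136 mg.
cepacillin: 55–64 mL/min → 60% of 100 mg = 60 mg.
Total = 136 + 60 = 196 mg.

195 mg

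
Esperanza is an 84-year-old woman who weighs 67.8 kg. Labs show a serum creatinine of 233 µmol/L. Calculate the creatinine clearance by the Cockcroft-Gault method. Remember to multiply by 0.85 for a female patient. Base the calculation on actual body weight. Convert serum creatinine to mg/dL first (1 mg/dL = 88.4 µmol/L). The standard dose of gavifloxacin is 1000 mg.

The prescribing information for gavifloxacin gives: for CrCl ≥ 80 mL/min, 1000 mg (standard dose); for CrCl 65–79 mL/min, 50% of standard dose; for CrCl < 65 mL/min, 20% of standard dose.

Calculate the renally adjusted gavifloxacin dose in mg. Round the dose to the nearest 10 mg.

SCr = 233 / 88.4 = 2.636 mg/dL
CrCl = (140 − 84) × 67.8 / (72 × 2.636) × 0.85 = 3796.8 / 189.79 × 0.85 ≈ 17.0 mL/min
CrCl ≈ 17 mL/min → bracket < 65 mL/min.
20% of 1000 mg = 200 mg

200 mg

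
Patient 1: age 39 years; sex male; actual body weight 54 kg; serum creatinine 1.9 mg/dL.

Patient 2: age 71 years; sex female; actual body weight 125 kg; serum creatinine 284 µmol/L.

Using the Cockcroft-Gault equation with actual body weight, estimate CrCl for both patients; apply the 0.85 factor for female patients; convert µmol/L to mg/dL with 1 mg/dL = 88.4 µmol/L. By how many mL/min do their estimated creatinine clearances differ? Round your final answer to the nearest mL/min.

Patient 1: CrCl = (140 − 39) × 54 / (72 × 1.9) = 5454.0 / 136.80 ≈ 39.9 mL/min
Patient 2: SCr = 284 / 88.4 = 3.213 mg/dL
Patient 2: CrCl = (140 − 71) × 125 / (72 × 3.213) × 0.85 = 8625.0 / 231.34 × 0.85 ≈ 31.7 mL/min
|39.9 − 31.7| = 8.2 mL/min

8 mL/min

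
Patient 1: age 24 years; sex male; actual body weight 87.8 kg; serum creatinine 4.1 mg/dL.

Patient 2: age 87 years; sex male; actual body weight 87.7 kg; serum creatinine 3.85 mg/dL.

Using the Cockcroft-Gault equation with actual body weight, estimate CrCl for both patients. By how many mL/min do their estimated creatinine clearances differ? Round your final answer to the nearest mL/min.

18 mL/min

Patient 1: CrCl = (140 − 24) × 87.8 / (72 × 4.1) = 10184.8 / 295.20 ≈ 34.5 mL/min
Patient 2: CrCl = (140 − 87) × 87.7 / (72 × 3.85) = 4648.1 / 277.20 ≈ 16.8 mL/min
|34.5 − 16.8| = 17.7 mL/min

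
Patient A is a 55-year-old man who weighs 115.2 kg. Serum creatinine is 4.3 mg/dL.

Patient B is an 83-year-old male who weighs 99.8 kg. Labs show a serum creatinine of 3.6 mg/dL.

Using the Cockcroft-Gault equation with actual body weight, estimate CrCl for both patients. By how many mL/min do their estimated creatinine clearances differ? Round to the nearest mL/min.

Patient A: CrCl = (140 − 55) × 115.2 / (72 × 4.3) = 9792.0 / 309.60 ≈ 31.6 mL/min
Patient B: CrCl = (140 − 83) × 99.8 / (72 × 3.6) = 5688.6 / 259.20 ≈ 21.9 mL/min
|31.6 − 21.9| = 9.7 mL/min

10 mL/min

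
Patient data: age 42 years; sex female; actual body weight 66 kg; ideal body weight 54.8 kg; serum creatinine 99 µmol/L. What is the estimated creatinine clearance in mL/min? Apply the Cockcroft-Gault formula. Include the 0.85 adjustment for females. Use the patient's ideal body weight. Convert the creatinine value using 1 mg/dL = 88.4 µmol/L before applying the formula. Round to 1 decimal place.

56.6 mL/min

SCr = 99 / 88.4 = 1.12 mg/dL
CrCl = (140 − 42) × 54.8 / (72 × 1.12) × 0.85 = 5370.4 / 80.64 × 0.85 ≈ 56.6 mL/min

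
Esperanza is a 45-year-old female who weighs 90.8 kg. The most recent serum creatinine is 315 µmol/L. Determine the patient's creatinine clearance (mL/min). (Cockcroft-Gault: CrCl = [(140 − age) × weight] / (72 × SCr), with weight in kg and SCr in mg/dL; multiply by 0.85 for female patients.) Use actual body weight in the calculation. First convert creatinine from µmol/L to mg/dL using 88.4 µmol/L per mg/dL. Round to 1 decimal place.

28.6 mL/min

SCr = 315 / 88.4 = 3.563 mg/dL
CrCl = (140 − 45) × 90.8 / (72 × 3.563) × 0.85 = 8626.0 / 256.54 × 0.85 ≈ 28.6 mL/min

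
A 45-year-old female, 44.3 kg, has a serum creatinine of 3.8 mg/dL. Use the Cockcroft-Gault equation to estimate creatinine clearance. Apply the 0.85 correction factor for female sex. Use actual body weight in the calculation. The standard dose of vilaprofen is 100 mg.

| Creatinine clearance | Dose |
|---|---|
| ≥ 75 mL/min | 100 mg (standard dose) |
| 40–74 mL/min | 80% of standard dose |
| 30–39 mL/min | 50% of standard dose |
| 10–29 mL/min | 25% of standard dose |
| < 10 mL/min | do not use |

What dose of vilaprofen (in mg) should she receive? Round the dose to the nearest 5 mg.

CrCl = (140 − 45) × 44.3 / (72 × 3.8) × 0.85 = 4208.5 / 273.60 × 0.85 ≈ 13.1 mL/min
CrCl ≈ 13 mL/min → bracket 10–29 mL/min.
25% of 100 mg = 25 mg

25 mg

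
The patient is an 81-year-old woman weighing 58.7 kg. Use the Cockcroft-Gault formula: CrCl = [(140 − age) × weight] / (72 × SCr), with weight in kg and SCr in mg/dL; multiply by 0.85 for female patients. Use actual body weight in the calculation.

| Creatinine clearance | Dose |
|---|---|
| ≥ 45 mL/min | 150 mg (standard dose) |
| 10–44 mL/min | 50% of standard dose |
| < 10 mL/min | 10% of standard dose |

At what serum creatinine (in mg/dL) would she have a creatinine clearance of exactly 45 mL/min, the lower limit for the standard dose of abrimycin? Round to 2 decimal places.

Standard dose requires CrCl ≥ 45 mL/min.
Set (140 − 81) × 58.7 × 0.85 / (72 × SCr) = 45
SCr = (140 − 81) × 58.7 × 0.85 / (72 × 45) = 0.909 mg/dL

0.91 mg/dL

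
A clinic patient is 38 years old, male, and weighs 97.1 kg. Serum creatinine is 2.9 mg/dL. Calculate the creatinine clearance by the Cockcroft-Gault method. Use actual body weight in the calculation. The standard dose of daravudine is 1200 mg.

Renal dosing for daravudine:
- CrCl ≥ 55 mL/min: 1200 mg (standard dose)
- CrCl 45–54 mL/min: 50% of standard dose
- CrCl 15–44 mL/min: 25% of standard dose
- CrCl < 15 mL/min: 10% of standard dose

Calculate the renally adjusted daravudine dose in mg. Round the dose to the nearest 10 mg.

CrCl = (140 − 38) × 97.1 / (72 × 2.9) = 9904.2 / 208.80 ≈ 47.4 mL/min
CrCl ≈ 47 mL/min → bracket 45–54 mL/min.
50% of 1200 mg = 600 mg

600 mg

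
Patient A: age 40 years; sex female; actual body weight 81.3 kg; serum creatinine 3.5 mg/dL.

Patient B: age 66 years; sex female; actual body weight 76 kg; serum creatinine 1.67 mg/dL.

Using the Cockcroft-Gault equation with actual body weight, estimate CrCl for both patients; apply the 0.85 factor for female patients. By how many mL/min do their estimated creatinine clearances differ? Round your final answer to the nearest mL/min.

12 mL/min

Patient A: CrCl = (140 − 40) × 81.3 / (72 × 3.5) × 0.85 = 8130.0 / 252.00 × 0.85 ≈ 27.4 mL/min
Patient B: CrCl = (140 − 66) × 76 / (72 × 1.67) × 0.85 = 5624.0 / 120.24 × 0.85 ≈ 39.8 mL/min
|27.4 − 39.8| = 12.4 mL/min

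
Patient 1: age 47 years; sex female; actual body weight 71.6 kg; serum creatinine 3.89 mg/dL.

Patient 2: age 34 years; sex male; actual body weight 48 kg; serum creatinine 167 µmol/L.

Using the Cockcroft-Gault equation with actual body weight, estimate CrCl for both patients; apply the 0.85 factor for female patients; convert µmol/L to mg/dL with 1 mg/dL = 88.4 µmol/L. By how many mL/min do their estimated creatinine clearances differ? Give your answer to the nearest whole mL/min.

Patient 1: CrCl = (140 − 47) × 71.6 / (72 × 3.89) × 0.85 = 6658.8 / 280.08 × 0.85 ≈ 20.2 mL/min
Patient 2: SCr = 167 / 88.4 = 1.889 mg/dL
Patient 2: CrCl = (140 − 34) × 48 / (72 × 1.889) = 5088.0 / 136.01 ≈ 37.4 mL/min
|20.2 − 37.4| = 17.2 mL/min

17 mL/min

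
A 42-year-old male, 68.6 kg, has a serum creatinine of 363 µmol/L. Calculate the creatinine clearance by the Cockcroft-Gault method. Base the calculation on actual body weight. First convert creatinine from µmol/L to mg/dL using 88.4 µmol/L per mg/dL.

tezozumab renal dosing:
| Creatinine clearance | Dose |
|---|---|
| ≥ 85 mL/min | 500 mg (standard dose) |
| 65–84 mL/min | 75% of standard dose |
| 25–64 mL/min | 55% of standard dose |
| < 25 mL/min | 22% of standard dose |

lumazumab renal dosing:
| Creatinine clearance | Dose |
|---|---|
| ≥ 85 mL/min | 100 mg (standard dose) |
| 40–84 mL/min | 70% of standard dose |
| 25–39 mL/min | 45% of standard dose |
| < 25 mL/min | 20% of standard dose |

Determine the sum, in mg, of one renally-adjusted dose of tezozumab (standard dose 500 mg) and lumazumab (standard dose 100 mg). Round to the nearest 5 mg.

SCr = 363 / 88.4 = 4.106 mg/dL
CrCl = (140 − 42) × 68.6 / (72 × 4.106) = 6722.8 / 295.63 ≈ 22.7 mL/min
CrCl ≈ 23 mL/min.
tezozumab: < 25 mL/min → 22% of 500 mg = 110 mg.
lumazumab: < 25 mL/min → 20% of 100 mg = 20 mg.
Total = 110 + 20 = 130 mg.

130 mg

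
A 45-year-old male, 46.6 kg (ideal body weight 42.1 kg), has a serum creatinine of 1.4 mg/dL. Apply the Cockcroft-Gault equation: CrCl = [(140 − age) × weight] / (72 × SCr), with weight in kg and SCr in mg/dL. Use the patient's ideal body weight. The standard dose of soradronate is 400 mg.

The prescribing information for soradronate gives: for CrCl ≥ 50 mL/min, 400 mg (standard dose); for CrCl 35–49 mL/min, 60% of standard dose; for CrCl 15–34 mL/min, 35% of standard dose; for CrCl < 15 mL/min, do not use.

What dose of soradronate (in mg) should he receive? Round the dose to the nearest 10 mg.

CrCl = (140 − 45) × 42.1 / (72 × 1.4) = 3999.5 / 100.80 ≈ 39.7 mL/min
CrCl ≈ 40 mL/min → bracket 35–49 mL/min.
60% of 400 mg = 240 mg

240 mg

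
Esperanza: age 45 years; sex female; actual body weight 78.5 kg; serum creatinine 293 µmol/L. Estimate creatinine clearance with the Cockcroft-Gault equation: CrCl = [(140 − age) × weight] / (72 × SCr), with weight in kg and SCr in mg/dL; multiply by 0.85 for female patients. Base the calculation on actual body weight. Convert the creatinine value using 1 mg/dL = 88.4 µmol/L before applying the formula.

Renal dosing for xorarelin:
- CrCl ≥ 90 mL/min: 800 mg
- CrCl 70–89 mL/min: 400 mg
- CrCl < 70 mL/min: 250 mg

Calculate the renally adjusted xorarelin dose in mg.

SCr = 293 / 88.4 = 3.314 mg/dL
CrCl = (140 − 45) × 78.5 / (72 × 3.314) × 0.85 = 7457.5 / 238.61 × 0.85 ≈ 26.6 mL/min
CrCl ≈ 27 mL/min → bracket < 70 mL/min.
Dose for this bracket: 250 mg.

250 mg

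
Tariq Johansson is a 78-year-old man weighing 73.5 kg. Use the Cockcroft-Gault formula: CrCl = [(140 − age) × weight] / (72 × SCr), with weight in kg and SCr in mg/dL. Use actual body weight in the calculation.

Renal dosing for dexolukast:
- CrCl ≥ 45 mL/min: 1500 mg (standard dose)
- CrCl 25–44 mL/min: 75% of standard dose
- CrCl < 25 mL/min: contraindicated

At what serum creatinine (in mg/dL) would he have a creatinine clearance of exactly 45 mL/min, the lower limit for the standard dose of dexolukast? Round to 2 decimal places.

1.41 mg/dL

Standard dose requires CrCl ≥ 45 mL/min.
Set (140 − 78) × 73.5 / (72 × SCr) = 45
SCr = (140 − 78) × 73.5 / (72 × 45) = 1.406 mg/dL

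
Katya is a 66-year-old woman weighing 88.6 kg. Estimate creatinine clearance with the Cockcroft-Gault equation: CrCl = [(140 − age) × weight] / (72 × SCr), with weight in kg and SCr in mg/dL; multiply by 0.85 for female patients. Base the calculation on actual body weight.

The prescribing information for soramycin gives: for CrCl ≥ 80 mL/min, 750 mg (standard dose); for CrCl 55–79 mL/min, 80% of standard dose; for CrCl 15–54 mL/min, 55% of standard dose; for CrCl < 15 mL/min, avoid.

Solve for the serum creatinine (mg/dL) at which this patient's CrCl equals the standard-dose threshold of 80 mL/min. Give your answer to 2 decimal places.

0.97 mg/dL

Standard dose requires CrCl ≥ 80 mL/min.
Set (140 − 66) × 88.6 × 0.85 / (72 × SCr) = 80
SCr = (140 − 66) × 88.6 × 0.85 / (72 × 80) = 0.968 mg/dL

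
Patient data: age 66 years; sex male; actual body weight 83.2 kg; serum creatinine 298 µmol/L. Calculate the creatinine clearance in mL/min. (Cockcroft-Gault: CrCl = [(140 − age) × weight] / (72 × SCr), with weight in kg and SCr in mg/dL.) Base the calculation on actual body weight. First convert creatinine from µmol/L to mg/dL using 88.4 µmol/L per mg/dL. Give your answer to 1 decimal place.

SCr = 298 / 88.4 = 3.371 mg/dL
CrCl = (140 − 66) × 83.2 / (72 × 3.371) = 6156.8 / 242.71 ≈ 25.4 mL/min

25.4 mL/min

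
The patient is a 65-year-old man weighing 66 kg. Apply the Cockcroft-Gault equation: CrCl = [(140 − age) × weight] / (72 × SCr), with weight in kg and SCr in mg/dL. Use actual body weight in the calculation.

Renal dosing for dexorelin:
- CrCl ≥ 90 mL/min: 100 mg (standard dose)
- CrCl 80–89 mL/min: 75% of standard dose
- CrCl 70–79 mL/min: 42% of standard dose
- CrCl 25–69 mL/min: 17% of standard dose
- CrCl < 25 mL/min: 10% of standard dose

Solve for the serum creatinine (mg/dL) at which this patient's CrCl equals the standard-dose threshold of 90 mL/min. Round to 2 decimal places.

Standard dose requires CrCl ≥ 90 mL/min.
Set (140 − 65) × 66 / (72 × SCr) = 90
SCr = (140 − 65) × 66 / (72 × 90) = 0.764 mg/dL

0.76 mg/dL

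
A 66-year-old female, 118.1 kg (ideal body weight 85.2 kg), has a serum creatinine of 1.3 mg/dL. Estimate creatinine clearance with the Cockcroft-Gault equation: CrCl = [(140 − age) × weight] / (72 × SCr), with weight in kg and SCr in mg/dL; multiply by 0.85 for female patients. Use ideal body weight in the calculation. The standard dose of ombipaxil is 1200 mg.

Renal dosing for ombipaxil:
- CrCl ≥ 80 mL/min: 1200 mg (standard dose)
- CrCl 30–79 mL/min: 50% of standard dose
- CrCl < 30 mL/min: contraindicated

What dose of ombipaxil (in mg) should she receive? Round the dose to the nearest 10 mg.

600 mg

CrCl = (140 − 66) × 85.2 / (72 × 1.3) × 0.85 = 6304.8 / 93.60 × 0.85 ≈ 57.3 mL/min
CrCl ≈ 57 mL/min → bracket 30–79 mL/min.
50% of 1200 mg = 600 mg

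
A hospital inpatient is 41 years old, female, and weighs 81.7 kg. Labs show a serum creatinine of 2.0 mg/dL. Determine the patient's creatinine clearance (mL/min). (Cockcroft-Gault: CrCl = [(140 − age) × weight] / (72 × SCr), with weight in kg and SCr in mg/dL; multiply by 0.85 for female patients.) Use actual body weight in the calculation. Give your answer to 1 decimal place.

47.7 mL/min

CrCl = (140 − 41) × 81.7 / (72 × 2) × 0.85 = 8088.3 / 144.00 × 0.85 ≈ 47.7 mL/min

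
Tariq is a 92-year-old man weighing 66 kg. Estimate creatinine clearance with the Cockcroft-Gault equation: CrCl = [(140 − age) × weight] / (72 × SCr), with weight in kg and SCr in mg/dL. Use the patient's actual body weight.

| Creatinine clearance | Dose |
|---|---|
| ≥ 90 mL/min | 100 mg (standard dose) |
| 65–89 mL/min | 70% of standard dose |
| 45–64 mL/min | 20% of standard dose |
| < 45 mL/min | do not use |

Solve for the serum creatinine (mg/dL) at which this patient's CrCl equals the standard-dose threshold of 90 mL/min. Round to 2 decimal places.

Standard dose requires CrCl ≥ 90 mL/min.
Set (140 − 92) × 66 / (72 × SCr) = 90
SCr = (140 − 92) × 66 / (72 × 90) = 0.489 mg/dL

0.49 mg/dL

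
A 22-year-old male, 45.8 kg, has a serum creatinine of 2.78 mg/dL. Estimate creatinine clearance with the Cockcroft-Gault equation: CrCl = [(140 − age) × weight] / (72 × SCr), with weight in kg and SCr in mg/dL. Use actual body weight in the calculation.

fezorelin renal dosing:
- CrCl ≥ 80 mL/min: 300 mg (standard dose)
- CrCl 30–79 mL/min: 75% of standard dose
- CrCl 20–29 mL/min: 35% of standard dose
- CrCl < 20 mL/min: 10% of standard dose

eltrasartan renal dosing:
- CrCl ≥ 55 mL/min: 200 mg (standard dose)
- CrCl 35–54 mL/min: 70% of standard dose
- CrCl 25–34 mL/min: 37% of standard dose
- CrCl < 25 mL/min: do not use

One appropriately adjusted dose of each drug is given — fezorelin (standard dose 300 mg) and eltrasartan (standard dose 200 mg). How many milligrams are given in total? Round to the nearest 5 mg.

180 mg

CrCl = (140 − 22) × 45.8 / (72 × 2.78) = 5404.4 / 200.16 ≈ 27.0 mL/min
CrCl ≈ 27 mL/min.
fezorelin: 20–29 mL/min → 35% of 300 mg = 105 mg.
eltrasartan: 25–34 mL/min → 37% of 200 mg = 74 mg.
Total = 105 + 74 = 179 mg.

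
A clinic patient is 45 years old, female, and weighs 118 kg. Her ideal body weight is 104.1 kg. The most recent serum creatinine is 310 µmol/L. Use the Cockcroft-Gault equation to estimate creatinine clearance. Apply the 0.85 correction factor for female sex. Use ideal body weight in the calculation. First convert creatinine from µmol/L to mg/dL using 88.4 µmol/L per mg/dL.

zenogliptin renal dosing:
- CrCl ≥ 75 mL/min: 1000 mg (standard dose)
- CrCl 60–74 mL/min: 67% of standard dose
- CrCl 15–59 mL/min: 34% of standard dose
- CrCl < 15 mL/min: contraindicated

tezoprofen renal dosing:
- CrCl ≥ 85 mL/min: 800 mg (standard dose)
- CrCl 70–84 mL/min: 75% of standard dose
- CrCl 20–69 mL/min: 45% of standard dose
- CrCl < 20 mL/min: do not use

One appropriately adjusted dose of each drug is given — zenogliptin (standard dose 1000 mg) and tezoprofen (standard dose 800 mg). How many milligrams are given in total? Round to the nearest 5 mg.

700 mg

SCr = 310 / 88.4 = 3.507 mg/dL
CrCl = (140 − 45) × 104.1 / (72 × 3.507) × 0.85 = 9889.5 / 252.50 × 0.85 ≈ 33.3 mL/min
CrCl ≈ 33 mL/min.
zenogliptin: 15–59 mL/min → 34% of 1000 mg = 340 mg.
tezoprofen: 20–69 mL/min → 45% of 800 mg = 360 mg.
Total = 340 + 360 = 700 mg.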